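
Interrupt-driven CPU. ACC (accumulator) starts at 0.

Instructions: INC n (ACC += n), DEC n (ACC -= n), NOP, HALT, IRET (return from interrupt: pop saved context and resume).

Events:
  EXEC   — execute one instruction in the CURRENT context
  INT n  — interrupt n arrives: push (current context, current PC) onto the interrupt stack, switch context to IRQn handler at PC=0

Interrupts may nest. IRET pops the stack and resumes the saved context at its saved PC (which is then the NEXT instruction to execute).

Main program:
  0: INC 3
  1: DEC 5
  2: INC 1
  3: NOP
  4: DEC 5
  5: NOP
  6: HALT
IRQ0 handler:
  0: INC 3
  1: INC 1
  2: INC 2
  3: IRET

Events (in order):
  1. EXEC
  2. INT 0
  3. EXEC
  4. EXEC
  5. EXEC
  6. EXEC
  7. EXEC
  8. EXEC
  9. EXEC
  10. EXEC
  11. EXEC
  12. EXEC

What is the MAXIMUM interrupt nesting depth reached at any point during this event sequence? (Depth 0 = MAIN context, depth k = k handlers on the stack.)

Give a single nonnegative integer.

Event 1 (EXEC): [MAIN] PC=0: INC 3 -> ACC=3 [depth=0]
Event 2 (INT 0): INT 0 arrives: push (MAIN, PC=1), enter IRQ0 at PC=0 (depth now 1) [depth=1]
Event 3 (EXEC): [IRQ0] PC=0: INC 3 -> ACC=6 [depth=1]
Event 4 (EXEC): [IRQ0] PC=1: INC 1 -> ACC=7 [depth=1]
Event 5 (EXEC): [IRQ0] PC=2: INC 2 -> ACC=9 [depth=1]
Event 6 (EXEC): [IRQ0] PC=3: IRET -> resume MAIN at PC=1 (depth now 0) [depth=0]
Event 7 (EXEC): [MAIN] PC=1: DEC 5 -> ACC=4 [depth=0]
Event 8 (EXEC): [MAIN] PC=2: INC 1 -> ACC=5 [depth=0]
Event 9 (EXEC): [MAIN] PC=3: NOP [depth=0]
Event 10 (EXEC): [MAIN] PC=4: DEC 5 -> ACC=0 [depth=0]
Event 11 (EXEC): [MAIN] PC=5: NOP [depth=0]
Event 12 (EXEC): [MAIN] PC=6: HALT [depth=0]
Max depth observed: 1

Answer: 1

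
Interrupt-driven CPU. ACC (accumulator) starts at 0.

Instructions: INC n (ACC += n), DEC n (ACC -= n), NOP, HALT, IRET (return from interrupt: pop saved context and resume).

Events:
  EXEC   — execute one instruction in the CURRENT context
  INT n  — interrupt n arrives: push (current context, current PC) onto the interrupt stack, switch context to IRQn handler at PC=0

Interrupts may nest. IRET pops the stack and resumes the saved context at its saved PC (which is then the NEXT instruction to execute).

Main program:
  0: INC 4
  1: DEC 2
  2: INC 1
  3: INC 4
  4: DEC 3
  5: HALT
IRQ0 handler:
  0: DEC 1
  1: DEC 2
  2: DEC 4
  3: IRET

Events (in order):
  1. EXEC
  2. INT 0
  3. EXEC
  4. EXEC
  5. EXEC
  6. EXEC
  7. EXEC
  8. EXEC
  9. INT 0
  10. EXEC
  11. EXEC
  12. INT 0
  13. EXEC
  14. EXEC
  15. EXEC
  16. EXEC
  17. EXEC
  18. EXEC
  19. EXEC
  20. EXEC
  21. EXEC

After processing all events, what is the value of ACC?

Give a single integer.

Event 1 (EXEC): [MAIN] PC=0: INC 4 -> ACC=4
Event 2 (INT 0): INT 0 arrives: push (MAIN, PC=1), enter IRQ0 at PC=0 (depth now 1)
Event 3 (EXEC): [IRQ0] PC=0: DEC 1 -> ACC=3
Event 4 (EXEC): [IRQ0] PC=1: DEC 2 -> ACC=1
Event 5 (EXEC): [IRQ0] PC=2: DEC 4 -> ACC=-3
Event 6 (EXEC): [IRQ0] PC=3: IRET -> resume MAIN at PC=1 (depth now 0)
Event 7 (EXEC): [MAIN] PC=1: DEC 2 -> ACC=-5
Event 8 (EXEC): [MAIN] PC=2: INC 1 -> ACC=-4
Event 9 (INT 0): INT 0 arrives: push (MAIN, PC=3), enter IRQ0 at PC=0 (depth now 1)
Event 10 (EXEC): [IRQ0] PC=0: DEC 1 -> ACC=-5
Event 11 (EXEC): [IRQ0] PC=1: DEC 2 -> ACC=-7
Event 12 (INT 0): INT 0 arrives: push (IRQ0, PC=2), enter IRQ0 at PC=0 (depth now 2)
Event 13 (EXEC): [IRQ0] PC=0: DEC 1 -> ACC=-8
Event 14 (EXEC): [IRQ0] PC=1: DEC 2 -> ACC=-10
Event 15 (EXEC): [IRQ0] PC=2: DEC 4 -> ACC=-14
Event 16 (EXEC): [IRQ0] PC=3: IRET -> resume IRQ0 at PC=2 (depth now 1)
Event 17 (EXEC): [IRQ0] PC=2: DEC 4 -> ACC=-18
Event 18 (EXEC): [IRQ0] PC=3: IRET -> resume MAIN at PC=3 (depth now 0)
Event 19 (EXEC): [MAIN] PC=3: INC 4 -> ACC=-14
Event 20 (EXEC): [MAIN] PC=4: DEC 3 -> ACC=-17
Event 21 (EXEC): [MAIN] PC=5: HALT

Answer: -17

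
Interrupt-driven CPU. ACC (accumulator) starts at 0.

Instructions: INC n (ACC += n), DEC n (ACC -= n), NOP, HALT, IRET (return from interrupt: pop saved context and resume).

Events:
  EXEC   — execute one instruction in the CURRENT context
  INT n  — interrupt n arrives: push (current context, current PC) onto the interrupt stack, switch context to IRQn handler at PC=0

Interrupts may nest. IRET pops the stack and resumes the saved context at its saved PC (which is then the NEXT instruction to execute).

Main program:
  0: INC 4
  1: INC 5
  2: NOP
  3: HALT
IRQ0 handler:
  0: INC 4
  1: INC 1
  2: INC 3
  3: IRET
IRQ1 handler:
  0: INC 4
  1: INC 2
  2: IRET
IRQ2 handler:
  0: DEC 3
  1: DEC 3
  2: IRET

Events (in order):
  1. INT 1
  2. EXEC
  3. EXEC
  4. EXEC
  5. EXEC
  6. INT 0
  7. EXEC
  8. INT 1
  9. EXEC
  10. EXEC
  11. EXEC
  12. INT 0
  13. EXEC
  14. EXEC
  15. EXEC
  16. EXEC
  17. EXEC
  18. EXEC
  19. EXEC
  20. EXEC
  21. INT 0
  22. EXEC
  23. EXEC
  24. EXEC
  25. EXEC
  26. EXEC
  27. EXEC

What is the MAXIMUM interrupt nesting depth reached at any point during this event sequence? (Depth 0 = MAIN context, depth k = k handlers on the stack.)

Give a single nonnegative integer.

Event 1 (INT 1): INT 1 arrives: push (MAIN, PC=0), enter IRQ1 at PC=0 (depth now 1) [depth=1]
Event 2 (EXEC): [IRQ1] PC=0: INC 4 -> ACC=4 [depth=1]
Event 3 (EXEC): [IRQ1] PC=1: INC 2 -> ACC=6 [depth=1]
Event 4 (EXEC): [IRQ1] PC=2: IRET -> resume MAIN at PC=0 (depth now 0) [depth=0]
Event 5 (EXEC): [MAIN] PC=0: INC 4 -> ACC=10 [depth=0]
Event 6 (INT 0): INT 0 arrives: push (MAIN, PC=1), enter IRQ0 at PC=0 (depth now 1) [depth=1]
Event 7 (EXEC): [IRQ0] PC=0: INC 4 -> ACC=14 [depth=1]
Event 8 (INT 1): INT 1 arrives: push (IRQ0, PC=1), enter IRQ1 at PC=0 (depth now 2) [depth=2]
Event 9 (EXEC): [IRQ1] PC=0: INC 4 -> ACC=18 [depth=2]
Event 10 (EXEC): [IRQ1] PC=1: INC 2 -> ACC=20 [depth=2]
Event 11 (EXEC): [IRQ1] PC=2: IRET -> resume IRQ0 at PC=1 (depth now 1) [depth=1]
Event 12 (INT 0): INT 0 arrives: push (IRQ0, PC=1), enter IRQ0 at PC=0 (depth now 2) [depth=2]
Event 13 (EXEC): [IRQ0] PC=0: INC 4 -> ACC=24 [depth=2]
Event 14 (EXEC): [IRQ0] PC=1: INC 1 -> ACC=25 [depth=2]
Event 15 (EXEC): [IRQ0] PC=2: INC 3 -> ACC=28 [depth=2]
Event 16 (EXEC): [IRQ0] PC=3: IRET -> resume IRQ0 at PC=1 (depth now 1) [depth=1]
Event 17 (EXEC): [IRQ0] PC=1: INC 1 -> ACC=29 [depth=1]
Event 18 (EXEC): [IRQ0] PC=2: INC 3 -> ACC=32 [depth=1]
Event 19 (EXEC): [IRQ0] PC=3: IRET -> resume MAIN at PC=1 (depth now 0) [depth=0]
Event 20 (EXEC): [MAIN] PC=1: INC 5 -> ACC=37 [depth=0]
Event 21 (INT 0): INT 0 arrives: push (MAIN, PC=2), enter IRQ0 at PC=0 (depth now 1) [depth=1]
Event 22 (EXEC): [IRQ0] PC=0: INC 4 -> ACC=41 [depth=1]
Event 23 (EXEC): [IRQ0] PC=1: INC 1 -> ACC=42 [depth=1]
Event 24 (EXEC): [IRQ0] PC=2: INC 3 -> ACC=45 [depth=1]
Event 25 (EXEC): [IRQ0] PC=3: IRET -> resume MAIN at PC=2 (depth now 0) [depth=0]
Event 26 (EXEC): [MAIN] PC=2: NOP [depth=0]
Event 27 (EXEC): [MAIN] PC=3: HALT [depth=0]
Max depth observed: 2

Answer: 2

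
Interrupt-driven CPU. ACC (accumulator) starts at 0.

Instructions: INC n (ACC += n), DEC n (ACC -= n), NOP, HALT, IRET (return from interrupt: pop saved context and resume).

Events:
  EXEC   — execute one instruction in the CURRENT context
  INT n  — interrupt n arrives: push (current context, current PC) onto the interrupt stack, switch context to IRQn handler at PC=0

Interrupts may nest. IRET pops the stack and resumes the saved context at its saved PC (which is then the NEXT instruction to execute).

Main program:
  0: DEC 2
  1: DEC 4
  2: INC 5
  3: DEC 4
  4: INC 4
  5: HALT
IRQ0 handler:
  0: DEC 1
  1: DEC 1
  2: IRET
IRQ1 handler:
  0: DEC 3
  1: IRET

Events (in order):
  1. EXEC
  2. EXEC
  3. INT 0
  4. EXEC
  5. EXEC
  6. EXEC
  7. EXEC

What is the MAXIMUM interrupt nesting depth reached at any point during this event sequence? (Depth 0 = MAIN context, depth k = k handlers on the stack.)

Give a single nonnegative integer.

Event 1 (EXEC): [MAIN] PC=0: DEC 2 -> ACC=-2 [depth=0]
Event 2 (EXEC): [MAIN] PC=1: DEC 4 -> ACC=-6 [depth=0]
Event 3 (INT 0): INT 0 arrives: push (MAIN, PC=2), enter IRQ0 at PC=0 (depth now 1) [depth=1]
Event 4 (EXEC): [IRQ0] PC=0: DEC 1 -> ACC=-7 [depth=1]
Event 5 (EXEC): [IRQ0] PC=1: DEC 1 -> ACC=-8 [depth=1]
Event 6 (EXEC): [IRQ0] PC=2: IRET -> resume MAIN at PC=2 (depth now 0) [depth=0]
Event 7 (EXEC): [MAIN] PC=2: INC 5 -> ACC=-3 [depth=0]
Max depth observed: 1

Answer: 1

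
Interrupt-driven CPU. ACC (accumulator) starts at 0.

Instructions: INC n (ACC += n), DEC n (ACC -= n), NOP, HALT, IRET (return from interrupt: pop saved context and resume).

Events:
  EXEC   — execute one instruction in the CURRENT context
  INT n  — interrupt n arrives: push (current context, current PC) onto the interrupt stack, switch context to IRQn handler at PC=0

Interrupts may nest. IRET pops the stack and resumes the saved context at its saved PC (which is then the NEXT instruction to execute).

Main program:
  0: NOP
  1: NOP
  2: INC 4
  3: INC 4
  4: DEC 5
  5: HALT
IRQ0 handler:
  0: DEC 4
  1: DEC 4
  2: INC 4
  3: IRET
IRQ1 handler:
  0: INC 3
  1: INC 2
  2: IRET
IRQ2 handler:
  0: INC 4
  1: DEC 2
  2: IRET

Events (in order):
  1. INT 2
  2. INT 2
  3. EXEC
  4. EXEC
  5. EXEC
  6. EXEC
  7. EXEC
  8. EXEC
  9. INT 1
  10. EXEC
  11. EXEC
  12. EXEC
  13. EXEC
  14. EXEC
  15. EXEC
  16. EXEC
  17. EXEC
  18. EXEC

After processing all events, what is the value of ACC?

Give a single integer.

Event 1 (INT 2): INT 2 arrives: push (MAIN, PC=0), enter IRQ2 at PC=0 (depth now 1)
Event 2 (INT 2): INT 2 arrives: push (IRQ2, PC=0), enter IRQ2 at PC=0 (depth now 2)
Event 3 (EXEC): [IRQ2] PC=0: INC 4 -> ACC=4
Event 4 (EXEC): [IRQ2] PC=1: DEC 2 -> ACC=2
Event 5 (EXEC): [IRQ2] PC=2: IRET -> resume IRQ2 at PC=0 (depth now 1)
Event 6 (EXEC): [IRQ2] PC=0: INC 4 -> ACC=6
Event 7 (EXEC): [IRQ2] PC=1: DEC 2 -> ACC=4
Event 8 (EXEC): [IRQ2] PC=2: IRET -> resume MAIN at PC=0 (depth now 0)
Event 9 (INT 1): INT 1 arrives: push (MAIN, PC=0), enter IRQ1 at PC=0 (depth now 1)
Event 10 (EXEC): [IRQ1] PC=0: INC 3 -> ACC=7
Event 11 (EXEC): [IRQ1] PC=1: INC 2 -> ACC=9
Event 12 (EXEC): [IRQ1] PC=2: IRET -> resume MAIN at PC=0 (depth now 0)
Event 13 (EXEC): [MAIN] PC=0: NOP
Event 14 (EXEC): [MAIN] PC=1: NOP
Event 15 (EXEC): [MAIN] PC=2: INC 4 -> ACC=13
Event 16 (EXEC): [MAIN] PC=3: INC 4 -> ACC=17
Event 17 (EXEC): [MAIN] PC=4: DEC 5 -> ACC=12
Event 18 (EXEC): [MAIN] PC=5: HALT

Answer: 12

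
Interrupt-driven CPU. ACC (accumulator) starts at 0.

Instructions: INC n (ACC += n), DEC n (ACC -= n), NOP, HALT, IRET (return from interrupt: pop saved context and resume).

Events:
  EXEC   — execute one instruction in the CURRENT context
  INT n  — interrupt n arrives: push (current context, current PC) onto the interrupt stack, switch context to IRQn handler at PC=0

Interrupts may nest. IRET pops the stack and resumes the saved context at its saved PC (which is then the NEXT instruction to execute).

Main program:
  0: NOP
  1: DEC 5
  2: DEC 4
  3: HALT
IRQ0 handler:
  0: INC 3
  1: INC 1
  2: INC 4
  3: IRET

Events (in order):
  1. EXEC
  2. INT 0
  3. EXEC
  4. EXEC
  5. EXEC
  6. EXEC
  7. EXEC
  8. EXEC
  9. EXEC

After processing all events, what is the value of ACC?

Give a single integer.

Answer: -1

Derivation:
Event 1 (EXEC): [MAIN] PC=0: NOP
Event 2 (INT 0): INT 0 arrives: push (MAIN, PC=1), enter IRQ0 at PC=0 (depth now 1)
Event 3 (EXEC): [IRQ0] PC=0: INC 3 -> ACC=3
Event 4 (EXEC): [IRQ0] PC=1: INC 1 -> ACC=4
Event 5 (EXEC): [IRQ0] PC=2: INC 4 -> ACC=8
Event 6 (EXEC): [IRQ0] PC=3: IRET -> resume MAIN at PC=1 (depth now 0)
Event 7 (EXEC): [MAIN] PC=1: DEC 5 -> ACC=3
Event 8 (EXEC): [MAIN] PC=2: DEC 4 -> ACC=-1
Event 9 (EXEC): [MAIN] PC=3: HALT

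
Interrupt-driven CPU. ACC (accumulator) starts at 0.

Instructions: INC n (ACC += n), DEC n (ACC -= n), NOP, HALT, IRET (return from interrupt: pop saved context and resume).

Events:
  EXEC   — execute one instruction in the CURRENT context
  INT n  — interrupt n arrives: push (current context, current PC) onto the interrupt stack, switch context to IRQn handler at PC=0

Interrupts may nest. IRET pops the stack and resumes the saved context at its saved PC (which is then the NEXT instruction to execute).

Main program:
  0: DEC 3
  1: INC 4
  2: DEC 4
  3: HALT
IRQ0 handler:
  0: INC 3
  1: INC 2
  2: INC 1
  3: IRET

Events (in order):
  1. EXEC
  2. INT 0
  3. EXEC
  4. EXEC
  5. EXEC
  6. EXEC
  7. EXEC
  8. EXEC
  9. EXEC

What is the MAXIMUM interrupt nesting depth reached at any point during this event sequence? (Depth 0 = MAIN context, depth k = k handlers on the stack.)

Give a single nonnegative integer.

Event 1 (EXEC): [MAIN] PC=0: DEC 3 -> ACC=-3 [depth=0]
Event 2 (INT 0): INT 0 arrives: push (MAIN, PC=1), enter IRQ0 at PC=0 (depth now 1) [depth=1]
Event 3 (EXEC): [IRQ0] PC=0: INC 3 -> ACC=0 [depth=1]
Event 4 (EXEC): [IRQ0] PC=1: INC 2 -> ACC=2 [depth=1]
Event 5 (EXEC): [IRQ0] PC=2: INC 1 -> ACC=3 [depth=1]
Event 6 (EXEC): [IRQ0] PC=3: IRET -> resume MAIN at PC=1 (depth now 0) [depth=0]
Event 7 (EXEC): [MAIN] PC=1: INC 4 -> ACC=7 [depth=0]
Event 8 (EXEC): [MAIN] PC=2: DEC 4 -> ACC=3 [depth=0]
Event 9 (EXEC): [MAIN] PC=3: HALT [depth=0]
Max depth observed: 1

Answer: 1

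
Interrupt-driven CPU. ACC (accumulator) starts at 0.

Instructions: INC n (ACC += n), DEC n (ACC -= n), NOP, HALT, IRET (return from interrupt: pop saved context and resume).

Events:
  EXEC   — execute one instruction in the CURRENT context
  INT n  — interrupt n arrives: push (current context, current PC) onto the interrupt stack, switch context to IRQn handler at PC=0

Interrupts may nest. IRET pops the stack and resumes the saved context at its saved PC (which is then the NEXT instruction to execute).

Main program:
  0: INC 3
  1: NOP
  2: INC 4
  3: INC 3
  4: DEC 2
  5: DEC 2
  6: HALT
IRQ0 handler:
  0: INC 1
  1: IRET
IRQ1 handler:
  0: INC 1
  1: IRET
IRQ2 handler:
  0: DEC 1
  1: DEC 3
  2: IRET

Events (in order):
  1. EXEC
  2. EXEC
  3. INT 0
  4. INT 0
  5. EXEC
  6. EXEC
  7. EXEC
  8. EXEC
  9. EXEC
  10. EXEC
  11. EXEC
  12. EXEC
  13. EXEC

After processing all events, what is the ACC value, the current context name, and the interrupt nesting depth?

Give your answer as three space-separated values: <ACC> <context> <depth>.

Answer: 8 MAIN 0

Derivation:
Event 1 (EXEC): [MAIN] PC=0: INC 3 -> ACC=3
Event 2 (EXEC): [MAIN] PC=1: NOP
Event 3 (INT 0): INT 0 arrives: push (MAIN, PC=2), enter IRQ0 at PC=0 (depth now 1)
Event 4 (INT 0): INT 0 arrives: push (IRQ0, PC=0), enter IRQ0 at PC=0 (depth now 2)
Event 5 (EXEC): [IRQ0] PC=0: INC 1 -> ACC=4
Event 6 (EXEC): [IRQ0] PC=1: IRET -> resume IRQ0 at PC=0 (depth now 1)
Event 7 (EXEC): [IRQ0] PC=0: INC 1 -> ACC=5
Event 8 (EXEC): [IRQ0] PC=1: IRET -> resume MAIN at PC=2 (depth now 0)
Event 9 (EXEC): [MAIN] PC=2: INC 4 -> ACC=9
Event 10 (EXEC): [MAIN] PC=3: INC 3 -> ACC=12
Event 11 (EXEC): [MAIN] PC=4: DEC 2 -> ACC=10
Event 12 (EXEC): [MAIN] PC=5: DEC 2 -> ACC=8
Event 13 (EXEC): [MAIN] PC=6: HALT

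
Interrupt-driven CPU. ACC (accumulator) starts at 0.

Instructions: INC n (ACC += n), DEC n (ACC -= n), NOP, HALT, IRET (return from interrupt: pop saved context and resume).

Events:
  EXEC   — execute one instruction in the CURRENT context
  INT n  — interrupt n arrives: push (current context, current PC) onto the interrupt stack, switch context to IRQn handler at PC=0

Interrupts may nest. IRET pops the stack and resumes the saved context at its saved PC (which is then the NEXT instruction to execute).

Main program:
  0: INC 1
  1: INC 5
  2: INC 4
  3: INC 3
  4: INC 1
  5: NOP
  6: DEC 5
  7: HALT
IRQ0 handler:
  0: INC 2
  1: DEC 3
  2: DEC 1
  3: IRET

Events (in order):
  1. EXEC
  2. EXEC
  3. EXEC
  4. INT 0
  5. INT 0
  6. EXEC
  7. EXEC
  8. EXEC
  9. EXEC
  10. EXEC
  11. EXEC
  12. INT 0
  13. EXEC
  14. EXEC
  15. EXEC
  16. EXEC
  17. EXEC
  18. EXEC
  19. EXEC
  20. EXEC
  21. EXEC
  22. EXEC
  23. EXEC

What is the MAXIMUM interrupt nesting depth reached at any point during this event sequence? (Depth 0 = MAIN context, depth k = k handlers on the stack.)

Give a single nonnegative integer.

Event 1 (EXEC): [MAIN] PC=0: INC 1 -> ACC=1 [depth=0]
Event 2 (EXEC): [MAIN] PC=1: INC 5 -> ACC=6 [depth=0]
Event 3 (EXEC): [MAIN] PC=2: INC 4 -> ACC=10 [depth=0]
Event 4 (INT 0): INT 0 arrives: push (MAIN, PC=3), enter IRQ0 at PC=0 (depth now 1) [depth=1]
Event 5 (INT 0): INT 0 arrives: push (IRQ0, PC=0), enter IRQ0 at PC=0 (depth now 2) [depth=2]
Event 6 (EXEC): [IRQ0] PC=0: INC 2 -> ACC=12 [depth=2]
Event 7 (EXEC): [IRQ0] PC=1: DEC 3 -> ACC=9 [depth=2]
Event 8 (EXEC): [IRQ0] PC=2: DEC 1 -> ACC=8 [depth=2]
Event 9 (EXEC): [IRQ0] PC=3: IRET -> resume IRQ0 at PC=0 (depth now 1) [depth=1]
Event 10 (EXEC): [IRQ0] PC=0: INC 2 -> ACC=10 [depth=1]
Event 11 (EXEC): [IRQ0] PC=1: DEC 3 -> ACC=7 [depth=1]
Event 12 (INT 0): INT 0 arrives: push (IRQ0, PC=2), enter IRQ0 at PC=0 (depth now 2) [depth=2]
Event 13 (EXEC): [IRQ0] PC=0: INC 2 -> ACC=9 [depth=2]
Event 14 (EXEC): [IRQ0] PC=1: DEC 3 -> ACC=6 [depth=2]
Event 15 (EXEC): [IRQ0] PC=2: DEC 1 -> ACC=5 [depth=2]
Event 16 (EXEC): [IRQ0] PC=3: IRET -> resume IRQ0 at PC=2 (depth now 1) [depth=1]
Event 17 (EXEC): [IRQ0] PC=2: DEC 1 -> ACC=4 [depth=1]
Event 18 (EXEC): [IRQ0] PC=3: IRET -> resume MAIN at PC=3 (depth now 0) [depth=0]
Event 19 (EXEC): [MAIN] PC=3: INC 3 -> ACC=7 [depth=0]
Event 20 (EXEC): [MAIN] PC=4: INC 1 -> ACC=8 [depth=0]
Event 21 (EXEC): [MAIN] PC=5: NOP [depth=0]
Event 22 (EXEC): [MAIN] PC=6: DEC 5 -> ACC=3 [depth=0]
Event 23 (EXEC): [MAIN] PC=7: HALT [depth=0]
Max depth observed: 2

Answer: 2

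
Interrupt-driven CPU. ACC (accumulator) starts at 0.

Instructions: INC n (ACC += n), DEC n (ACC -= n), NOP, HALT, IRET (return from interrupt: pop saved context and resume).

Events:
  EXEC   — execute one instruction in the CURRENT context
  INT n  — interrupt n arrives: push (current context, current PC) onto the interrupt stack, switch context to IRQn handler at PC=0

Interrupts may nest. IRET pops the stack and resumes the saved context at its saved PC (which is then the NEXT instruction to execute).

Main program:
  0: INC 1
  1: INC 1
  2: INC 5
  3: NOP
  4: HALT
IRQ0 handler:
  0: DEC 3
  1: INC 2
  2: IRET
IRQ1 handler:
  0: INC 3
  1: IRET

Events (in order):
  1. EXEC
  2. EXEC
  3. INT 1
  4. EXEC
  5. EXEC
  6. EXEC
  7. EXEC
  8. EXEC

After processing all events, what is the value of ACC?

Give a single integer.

Event 1 (EXEC): [MAIN] PC=0: INC 1 -> ACC=1
Event 2 (EXEC): [MAIN] PC=1: INC 1 -> ACC=2
Event 3 (INT 1): INT 1 arrives: push (MAIN, PC=2), enter IRQ1 at PC=0 (depth now 1)
Event 4 (EXEC): [IRQ1] PC=0: INC 3 -> ACC=5
Event 5 (EXEC): [IRQ1] PC=1: IRET -> resume MAIN at PC=2 (depth now 0)
Event 6 (EXEC): [MAIN] PC=2: INC 5 -> ACC=10
Event 7 (EXEC): [MAIN] PC=3: NOP
Event 8 (EXEC): [MAIN] PC=4: HALT

Answer: 10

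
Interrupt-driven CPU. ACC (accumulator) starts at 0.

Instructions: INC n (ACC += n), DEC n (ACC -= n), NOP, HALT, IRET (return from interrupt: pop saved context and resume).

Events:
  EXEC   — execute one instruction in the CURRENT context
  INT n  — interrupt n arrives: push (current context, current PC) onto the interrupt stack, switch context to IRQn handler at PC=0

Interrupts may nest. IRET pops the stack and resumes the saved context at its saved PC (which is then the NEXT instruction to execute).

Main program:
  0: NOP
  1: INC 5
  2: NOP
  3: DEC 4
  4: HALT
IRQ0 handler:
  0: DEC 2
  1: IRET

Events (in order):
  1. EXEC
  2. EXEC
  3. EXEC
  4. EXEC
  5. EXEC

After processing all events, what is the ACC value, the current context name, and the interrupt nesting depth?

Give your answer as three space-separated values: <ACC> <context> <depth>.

Answer: 1 MAIN 0

Derivation:
Event 1 (EXEC): [MAIN] PC=0: NOP
Event 2 (EXEC): [MAIN] PC=1: INC 5 -> ACC=5
Event 3 (EXEC): [MAIN] PC=2: NOP
Event 4 (EXEC): [MAIN] PC=3: DEC 4 -> ACC=1
Event 5 (EXEC): [MAIN] PC=4: HALT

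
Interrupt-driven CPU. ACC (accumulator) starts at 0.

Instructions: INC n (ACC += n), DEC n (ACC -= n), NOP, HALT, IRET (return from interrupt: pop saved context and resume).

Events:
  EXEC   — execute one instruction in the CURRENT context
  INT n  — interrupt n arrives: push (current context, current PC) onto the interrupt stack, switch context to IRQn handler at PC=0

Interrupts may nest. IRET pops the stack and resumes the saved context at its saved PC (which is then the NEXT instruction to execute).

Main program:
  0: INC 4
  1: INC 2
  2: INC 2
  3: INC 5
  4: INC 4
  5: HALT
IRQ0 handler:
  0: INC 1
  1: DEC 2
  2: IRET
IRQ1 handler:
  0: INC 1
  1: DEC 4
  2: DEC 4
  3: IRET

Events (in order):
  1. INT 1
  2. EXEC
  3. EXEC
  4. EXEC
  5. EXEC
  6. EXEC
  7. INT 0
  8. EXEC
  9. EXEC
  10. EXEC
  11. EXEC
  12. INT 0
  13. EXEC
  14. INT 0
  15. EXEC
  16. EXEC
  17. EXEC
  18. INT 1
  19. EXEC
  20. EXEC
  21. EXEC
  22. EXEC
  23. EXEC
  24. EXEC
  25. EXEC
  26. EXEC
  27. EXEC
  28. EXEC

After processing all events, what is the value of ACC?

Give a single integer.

Answer: 0

Derivation:
Event 1 (INT 1): INT 1 arrives: push (MAIN, PC=0), enter IRQ1 at PC=0 (depth now 1)
Event 2 (EXEC): [IRQ1] PC=0: INC 1 -> ACC=1
Event 3 (EXEC): [IRQ1] PC=1: DEC 4 -> ACC=-3
Event 4 (EXEC): [IRQ1] PC=2: DEC 4 -> ACC=-7
Event 5 (EXEC): [IRQ1] PC=3: IRET -> resume MAIN at PC=0 (depth now 0)
Event 6 (EXEC): [MAIN] PC=0: INC 4 -> ACC=-3
Event 7 (INT 0): INT 0 arrives: push (MAIN, PC=1), enter IRQ0 at PC=0 (depth now 1)
Event 8 (EXEC): [IRQ0] PC=0: INC 1 -> ACC=-2
Event 9 (EXEC): [IRQ0] PC=1: DEC 2 -> ACC=-4
Event 10 (EXEC): [IRQ0] PC=2: IRET -> resume MAIN at PC=1 (depth now 0)
Event 11 (EXEC): [MAIN] PC=1: INC 2 -> ACC=-2
Event 12 (INT 0): INT 0 arrives: push (MAIN, PC=2), enter IRQ0 at PC=0 (depth now 1)
Event 13 (EXEC): [IRQ0] PC=0: INC 1 -> ACC=-1
Event 14 (INT 0): INT 0 arrives: push (IRQ0, PC=1), enter IRQ0 at PC=0 (depth now 2)
Event 15 (EXEC): [IRQ0] PC=0: INC 1 -> ACC=0
Event 16 (EXEC): [IRQ0] PC=1: DEC 2 -> ACC=-2
Event 17 (EXEC): [IRQ0] PC=2: IRET -> resume IRQ0 at PC=1 (depth now 1)
Event 18 (INT 1): INT 1 arrives: push (IRQ0, PC=1), enter IRQ1 at PC=0 (depth now 2)
Event 19 (EXEC): [IRQ1] PC=0: INC 1 -> ACC=-1
Event 20 (EXEC): [IRQ1] PC=1: DEC 4 -> ACC=-5
Event 21 (EXEC): [IRQ1] PC=2: DEC 4 -> ACC=-9
Event 22 (EXEC): [IRQ1] PC=3: IRET -> resume IRQ0 at PC=1 (depth now 1)
Event 23 (EXEC): [IRQ0] PC=1: DEC 2 -> ACC=-11
Event 24 (EXEC): [IRQ0] PC=2: IRET -> resume MAIN at PC=2 (depth now 0)
Event 25 (EXEC): [MAIN] PC=2: INC 2 -> ACC=-9
Event 26 (EXEC): [MAIN] PC=3: INC 5 -> ACC=-4
Event 27 (EXEC): [MAIN] PC=4: INC 4 -> ACC=0
Event 28 (EXEC): [MAIN] PC=5: HALT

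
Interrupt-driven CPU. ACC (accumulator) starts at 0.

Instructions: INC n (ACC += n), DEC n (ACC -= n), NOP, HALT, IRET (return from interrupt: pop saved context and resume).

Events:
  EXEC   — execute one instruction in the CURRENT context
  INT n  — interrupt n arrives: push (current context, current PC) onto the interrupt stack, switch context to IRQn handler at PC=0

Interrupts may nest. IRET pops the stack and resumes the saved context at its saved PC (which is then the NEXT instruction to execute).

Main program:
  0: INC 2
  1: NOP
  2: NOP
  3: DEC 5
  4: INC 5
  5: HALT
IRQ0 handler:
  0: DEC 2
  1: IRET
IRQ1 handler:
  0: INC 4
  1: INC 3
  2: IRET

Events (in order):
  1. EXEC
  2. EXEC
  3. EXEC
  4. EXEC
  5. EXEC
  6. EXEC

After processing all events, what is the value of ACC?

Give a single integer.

Answer: 2

Derivation:
Event 1 (EXEC): [MAIN] PC=0: INC 2 -> ACC=2
Event 2 (EXEC): [MAIN] PC=1: NOP
Event 3 (EXEC): [MAIN] PC=2: NOP
Event 4 (EXEC): [MAIN] PC=3: DEC 5 -> ACC=-3
Event 5 (EXEC): [MAIN] PC=4: INC 5 -> ACC=2
Event 6 (EXEC): [MAIN] PC=5: HALT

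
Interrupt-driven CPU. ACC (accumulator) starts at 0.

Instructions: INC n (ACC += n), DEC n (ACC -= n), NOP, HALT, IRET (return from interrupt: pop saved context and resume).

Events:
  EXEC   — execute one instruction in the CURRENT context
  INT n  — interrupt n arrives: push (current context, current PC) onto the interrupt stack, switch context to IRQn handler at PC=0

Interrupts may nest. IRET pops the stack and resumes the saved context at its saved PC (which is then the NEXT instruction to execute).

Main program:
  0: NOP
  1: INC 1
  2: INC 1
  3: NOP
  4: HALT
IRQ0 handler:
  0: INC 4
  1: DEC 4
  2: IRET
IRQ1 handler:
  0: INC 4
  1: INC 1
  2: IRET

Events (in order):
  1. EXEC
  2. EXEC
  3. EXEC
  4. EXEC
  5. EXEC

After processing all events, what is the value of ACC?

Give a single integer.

Answer: 2

Derivation:
Event 1 (EXEC): [MAIN] PC=0: NOP
Event 2 (EXEC): [MAIN] PC=1: INC 1 -> ACC=1
Event 3 (EXEC): [MAIN] PC=2: INC 1 -> ACC=2
Event 4 (EXEC): [MAIN] PC=3: NOP
Event 5 (EXEC): [MAIN] PC=4: HALT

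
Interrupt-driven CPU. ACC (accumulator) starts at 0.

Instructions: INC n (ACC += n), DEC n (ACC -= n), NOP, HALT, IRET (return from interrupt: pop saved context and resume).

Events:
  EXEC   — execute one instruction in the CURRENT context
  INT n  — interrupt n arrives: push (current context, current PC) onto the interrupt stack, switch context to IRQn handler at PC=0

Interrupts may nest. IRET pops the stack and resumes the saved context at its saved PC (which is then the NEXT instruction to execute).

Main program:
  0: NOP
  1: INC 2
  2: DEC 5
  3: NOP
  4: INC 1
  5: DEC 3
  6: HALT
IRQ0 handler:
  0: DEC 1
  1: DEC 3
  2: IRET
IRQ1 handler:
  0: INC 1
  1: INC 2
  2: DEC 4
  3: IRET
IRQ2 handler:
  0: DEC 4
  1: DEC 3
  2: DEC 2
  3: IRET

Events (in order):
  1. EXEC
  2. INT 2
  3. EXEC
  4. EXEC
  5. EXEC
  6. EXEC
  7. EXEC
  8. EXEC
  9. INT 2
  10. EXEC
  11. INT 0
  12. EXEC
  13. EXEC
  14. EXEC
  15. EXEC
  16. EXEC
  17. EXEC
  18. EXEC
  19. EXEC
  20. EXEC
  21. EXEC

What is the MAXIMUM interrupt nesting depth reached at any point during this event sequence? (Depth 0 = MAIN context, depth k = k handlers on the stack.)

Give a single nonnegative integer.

Event 1 (EXEC): [MAIN] PC=0: NOP [depth=0]
Event 2 (INT 2): INT 2 arrives: push (MAIN, PC=1), enter IRQ2 at PC=0 (depth now 1) [depth=1]
Event 3 (EXEC): [IRQ2] PC=0: DEC 4 -> ACC=-4 [depth=1]
Event 4 (EXEC): [IRQ2] PC=1: DEC 3 -> ACC=-7 [depth=1]
Event 5 (EXEC): [IRQ2] PC=2: DEC 2 -> ACC=-9 [depth=1]
Event 6 (EXEC): [IRQ2] PC=3: IRET -> resume MAIN at PC=1 (depth now 0) [depth=0]
Event 7 (EXEC): [MAIN] PC=1: INC 2 -> ACC=-7 [depth=0]
Event 8 (EXEC): [MAIN] PC=2: DEC 5 -> ACC=-12 [depth=0]
Event 9 (INT 2): INT 2 arrives: push (MAIN, PC=3), enter IRQ2 at PC=0 (depth now 1) [depth=1]
Event 10 (EXEC): [IRQ2] PC=0: DEC 4 -> ACC=-16 [depth=1]
Event 11 (INT 0): INT 0 arrives: push (IRQ2, PC=1), enter IRQ0 at PC=0 (depth now 2) [depth=2]
Event 12 (EXEC): [IRQ0] PC=0: DEC 1 -> ACC=-17 [depth=2]
Event 13 (EXEC): [IRQ0] PC=1: DEC 3 -> ACC=-20 [depth=2]
Event 14 (EXEC): [IRQ0] PC=2: IRET -> resume IRQ2 at PC=1 (depth now 1) [depth=1]
Event 15 (EXEC): [IRQ2] PC=1: DEC 3 -> ACC=-23 [depth=1]
Event 16 (EXEC): [IRQ2] PC=2: DEC 2 -> ACC=-25 [depth=1]
Event 17 (EXEC): [IRQ2] PC=3: IRET -> resume MAIN at PC=3 (depth now 0) [depth=0]
Event 18 (EXEC): [MAIN] PC=3: NOP [depth=0]
Event 19 (EXEC): [MAIN] PC=4: INC 1 -> ACC=-24 [depth=0]
Event 20 (EXEC): [MAIN] PC=5: DEC 3 -> ACC=-27 [depth=0]
Event 21 (EXEC): [MAIN] PC=6: HALT [depth=0]
Max depth observed: 2

Answer: 2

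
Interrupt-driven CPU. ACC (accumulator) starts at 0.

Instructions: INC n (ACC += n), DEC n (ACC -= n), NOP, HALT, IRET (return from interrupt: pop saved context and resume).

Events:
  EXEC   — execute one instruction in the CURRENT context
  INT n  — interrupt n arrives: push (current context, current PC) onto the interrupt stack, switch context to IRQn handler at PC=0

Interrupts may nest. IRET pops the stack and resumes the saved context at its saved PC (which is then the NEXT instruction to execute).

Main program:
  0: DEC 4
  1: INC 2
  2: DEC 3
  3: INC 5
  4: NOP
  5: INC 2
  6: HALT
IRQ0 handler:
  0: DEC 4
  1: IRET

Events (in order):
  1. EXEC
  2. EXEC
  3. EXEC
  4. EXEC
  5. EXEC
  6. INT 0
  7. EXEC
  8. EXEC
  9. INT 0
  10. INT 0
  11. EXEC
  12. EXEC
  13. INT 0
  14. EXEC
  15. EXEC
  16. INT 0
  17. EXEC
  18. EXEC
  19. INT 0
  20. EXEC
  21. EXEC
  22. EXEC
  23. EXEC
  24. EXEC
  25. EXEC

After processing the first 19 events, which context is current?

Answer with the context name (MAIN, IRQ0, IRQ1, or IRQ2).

Answer: IRQ0

Derivation:
Event 1 (EXEC): [MAIN] PC=0: DEC 4 -> ACC=-4
Event 2 (EXEC): [MAIN] PC=1: INC 2 -> ACC=-2
Event 3 (EXEC): [MAIN] PC=2: DEC 3 -> ACC=-5
Event 4 (EXEC): [MAIN] PC=3: INC 5 -> ACC=0
Event 5 (EXEC): [MAIN] PC=4: NOP
Event 6 (INT 0): INT 0 arrives: push (MAIN, PC=5), enter IRQ0 at PC=0 (depth now 1)
Event 7 (EXEC): [IRQ0] PC=0: DEC 4 -> ACC=-4
Event 8 (EXEC): [IRQ0] PC=1: IRET -> resume MAIN at PC=5 (depth now 0)
Event 9 (INT 0): INT 0 arrives: push (MAIN, PC=5), enter IRQ0 at PC=0 (depth now 1)
Event 10 (INT 0): INT 0 arrives: push (IRQ0, PC=0), enter IRQ0 at PC=0 (depth now 2)
Event 11 (EXEC): [IRQ0] PC=0: DEC 4 -> ACC=-8
Event 12 (EXEC): [IRQ0] PC=1: IRET -> resume IRQ0 at PC=0 (depth now 1)
Event 13 (INT 0): INT 0 arrives: push (IRQ0, PC=0), enter IRQ0 at PC=0 (depth now 2)
Event 14 (EXEC): [IRQ0] PC=0: DEC 4 -> ACC=-12
Event 15 (EXEC): [IRQ0] PC=1: IRET -> resume IRQ0 at PC=0 (depth now 1)
Event 16 (INT 0): INT 0 arrives: push (IRQ0, PC=0), enter IRQ0 at PC=0 (depth now 2)
Event 17 (EXEC): [IRQ0] PC=0: DEC 4 -> ACC=-16
Event 18 (EXEC): [IRQ0] PC=1: IRET -> resume IRQ0 at PC=0 (depth now 1)
Event 19 (INT 0): INT 0 arrives: push (IRQ0, PC=0), enter IRQ0 at PC=0 (depth now 2)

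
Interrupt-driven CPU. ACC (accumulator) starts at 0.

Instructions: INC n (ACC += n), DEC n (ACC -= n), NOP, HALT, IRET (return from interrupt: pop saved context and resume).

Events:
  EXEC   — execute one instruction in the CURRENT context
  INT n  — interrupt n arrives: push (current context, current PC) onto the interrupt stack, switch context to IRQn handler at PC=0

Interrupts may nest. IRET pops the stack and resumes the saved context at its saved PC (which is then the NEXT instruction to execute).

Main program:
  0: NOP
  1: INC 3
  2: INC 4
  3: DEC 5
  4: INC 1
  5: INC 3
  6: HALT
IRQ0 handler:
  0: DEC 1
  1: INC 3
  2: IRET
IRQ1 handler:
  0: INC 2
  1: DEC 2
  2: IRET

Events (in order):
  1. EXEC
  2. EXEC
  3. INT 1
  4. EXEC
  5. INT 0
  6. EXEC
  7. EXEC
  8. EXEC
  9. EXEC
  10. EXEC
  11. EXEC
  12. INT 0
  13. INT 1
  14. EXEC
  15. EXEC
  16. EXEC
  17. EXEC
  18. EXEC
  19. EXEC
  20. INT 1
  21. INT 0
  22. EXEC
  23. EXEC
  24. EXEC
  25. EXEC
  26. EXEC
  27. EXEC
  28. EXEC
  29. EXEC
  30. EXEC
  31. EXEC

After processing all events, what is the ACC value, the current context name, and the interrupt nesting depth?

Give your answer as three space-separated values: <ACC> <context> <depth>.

Answer: 12 MAIN 0

Derivation:
Event 1 (EXEC): [MAIN] PC=0: NOP
Event 2 (EXEC): [MAIN] PC=1: INC 3 -> ACC=3
Event 3 (INT 1): INT 1 arrives: push (MAIN, PC=2), enter IRQ1 at PC=0 (depth now 1)
Event 4 (EXEC): [IRQ1] PC=0: INC 2 -> ACC=5
Event 5 (INT 0): INT 0 arrives: push (IRQ1, PC=1), enter IRQ0 at PC=0 (depth now 2)
Event 6 (EXEC): [IRQ0] PC=0: DEC 1 -> ACC=4
Event 7 (EXEC): [IRQ0] PC=1: INC 3 -> ACC=7
Event 8 (EXEC): [IRQ0] PC=2: IRET -> resume IRQ1 at PC=1 (depth now 1)
Event 9 (EXEC): [IRQ1] PC=1: DEC 2 -> ACC=5
Event 10 (EXEC): [IRQ1] PC=2: IRET -> resume MAIN at PC=2 (depth now 0)
Event 11 (EXEC): [MAIN] PC=2: INC 4 -> ACC=9
Event 12 (INT 0): INT 0 arrives: push (MAIN, PC=3), enter IRQ0 at PC=0 (depth now 1)
Event 13 (INT 1): INT 1 arrives: push (IRQ0, PC=0), enter IRQ1 at PC=0 (depth now 2)
Event 14 (EXEC): [IRQ1] PC=0: INC 2 -> ACC=11
Event 15 (EXEC): [IRQ1] PC=1: DEC 2 -> ACC=9
Event 16 (EXEC): [IRQ1] PC=2: IRET -> resume IRQ0 at PC=0 (depth now 1)
Event 17 (EXEC): [IRQ0] PC=0: DEC 1 -> ACC=8
Event 18 (EXEC): [IRQ0] PC=1: INC 3 -> ACC=11
Event 19 (EXEC): [IRQ0] PC=2: IRET -> resume MAIN at PC=3 (depth now 0)
Event 20 (INT 1): INT 1 arrives: push (MAIN, PC=3), enter IRQ1 at PC=0 (depth now 1)
Event 21 (INT 0): INT 0 arrives: push (IRQ1, PC=0), enter IRQ0 at PC=0 (depth now 2)
Event 22 (EXEC): [IRQ0] PC=0: DEC 1 -> ACC=10
Event 23 (EXEC): [IRQ0] PC=1: INC 3 -> ACC=13
Event 24 (EXEC): [IRQ0] PC=2: IRET -> resume IRQ1 at PC=0 (depth now 1)
Event 25 (EXEC): [IRQ1] PC=0: INC 2 -> ACC=15
Event 26 (EXEC): [IRQ1] PC=1: DEC 2 -> ACC=13
Event 27 (EXEC): [IRQ1] PC=2: IRET -> resume MAIN at PC=3 (depth now 0)
Event 28 (EXEC): [MAIN] PC=3: DEC 5 -> ACC=8
Event 29 (EXEC): [MAIN] PC=4: INC 1 -> ACC=9
Event 30 (EXEC): [MAIN] PC=5: INC 3 -> ACC=12
Event 31 (EXEC): [MAIN] PC=6: HALT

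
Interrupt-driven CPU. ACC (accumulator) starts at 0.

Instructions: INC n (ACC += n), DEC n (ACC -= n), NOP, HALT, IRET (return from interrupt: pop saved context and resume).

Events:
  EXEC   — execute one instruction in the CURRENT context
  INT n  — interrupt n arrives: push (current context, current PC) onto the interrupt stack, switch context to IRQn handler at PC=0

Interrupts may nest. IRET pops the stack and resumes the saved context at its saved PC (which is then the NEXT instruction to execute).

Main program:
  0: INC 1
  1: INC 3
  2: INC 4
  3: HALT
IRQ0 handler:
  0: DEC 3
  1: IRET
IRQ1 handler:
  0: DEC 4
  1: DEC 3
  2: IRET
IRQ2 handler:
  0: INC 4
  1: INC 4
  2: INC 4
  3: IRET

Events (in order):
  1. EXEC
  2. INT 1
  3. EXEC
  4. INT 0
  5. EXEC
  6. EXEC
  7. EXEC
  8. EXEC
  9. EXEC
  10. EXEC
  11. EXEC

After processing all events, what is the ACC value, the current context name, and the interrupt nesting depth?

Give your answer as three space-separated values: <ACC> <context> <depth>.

Answer: -2 MAIN 0

Derivation:
Event 1 (EXEC): [MAIN] PC=0: INC 1 -> ACC=1
Event 2 (INT 1): INT 1 arrives: push (MAIN, PC=1), enter IRQ1 at PC=0 (depth now 1)
Event 3 (EXEC): [IRQ1] PC=0: DEC 4 -> ACC=-3
Event 4 (INT 0): INT 0 arrives: push (IRQ1, PC=1), enter IRQ0 at PC=0 (depth now 2)
Event 5 (EXEC): [IRQ0] PC=0: DEC 3 -> ACC=-6
Event 6 (EXEC): [IRQ0] PC=1: IRET -> resume IRQ1 at PC=1 (depth now 1)
Event 7 (EXEC): [IRQ1] PC=1: DEC 3 -> ACC=-9
Event 8 (EXEC): [IRQ1] PC=2: IRET -> resume MAIN at PC=1 (depth now 0)
Event 9 (EXEC): [MAIN] PC=1: INC 3 -> ACC=-6
Event 10 (EXEC): [MAIN] PC=2: INC 4 -> ACC=-2
Event 11 (EXEC): [MAIN] PC=3: HALT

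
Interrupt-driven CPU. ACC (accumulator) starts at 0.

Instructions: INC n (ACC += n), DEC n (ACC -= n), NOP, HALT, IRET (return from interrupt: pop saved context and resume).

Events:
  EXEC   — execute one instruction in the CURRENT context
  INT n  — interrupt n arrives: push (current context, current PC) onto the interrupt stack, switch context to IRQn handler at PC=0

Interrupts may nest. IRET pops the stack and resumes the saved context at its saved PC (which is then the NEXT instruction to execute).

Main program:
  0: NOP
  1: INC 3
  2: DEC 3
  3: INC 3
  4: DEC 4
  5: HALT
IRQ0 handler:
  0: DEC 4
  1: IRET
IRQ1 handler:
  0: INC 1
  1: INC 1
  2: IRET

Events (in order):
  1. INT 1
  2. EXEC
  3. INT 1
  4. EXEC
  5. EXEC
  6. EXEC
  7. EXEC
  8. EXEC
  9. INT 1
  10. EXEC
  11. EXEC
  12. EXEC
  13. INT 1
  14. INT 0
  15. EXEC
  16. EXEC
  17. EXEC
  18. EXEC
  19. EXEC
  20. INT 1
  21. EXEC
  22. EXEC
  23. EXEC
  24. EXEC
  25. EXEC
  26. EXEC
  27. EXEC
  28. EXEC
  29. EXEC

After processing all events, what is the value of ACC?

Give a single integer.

Answer: 5

Derivation:
Event 1 (INT 1): INT 1 arrives: push (MAIN, PC=0), enter IRQ1 at PC=0 (depth now 1)
Event 2 (EXEC): [IRQ1] PC=0: INC 1 -> ACC=1
Event 3 (INT 1): INT 1 arrives: push (IRQ1, PC=1), enter IRQ1 at PC=0 (depth now 2)
Event 4 (EXEC): [IRQ1] PC=0: INC 1 -> ACC=2
Event 5 (EXEC): [IRQ1] PC=1: INC 1 -> ACC=3
Event 6 (EXEC): [IRQ1] PC=2: IRET -> resume IRQ1 at PC=1 (depth now 1)
Event 7 (EXEC): [IRQ1] PC=1: INC 1 -> ACC=4
Event 8 (EXEC): [IRQ1] PC=2: IRET -> resume MAIN at PC=0 (depth now 0)
Event 9 (INT 1): INT 1 arrives: push (MAIN, PC=0), enter IRQ1 at PC=0 (depth now 1)
Event 10 (EXEC): [IRQ1] PC=0: INC 1 -> ACC=5
Event 11 (EXEC): [IRQ1] PC=1: INC 1 -> ACC=6
Event 12 (EXEC): [IRQ1] PC=2: IRET -> resume MAIN at PC=0 (depth now 0)
Event 13 (INT 1): INT 1 arrives: push (MAIN, PC=0), enter IRQ1 at PC=0 (depth now 1)
Event 14 (INT 0): INT 0 arrives: push (IRQ1, PC=0), enter IRQ0 at PC=0 (depth now 2)
Event 15 (EXEC): [IRQ0] PC=0: DEC 4 -> ACC=2
Event 16 (EXEC): [IRQ0] PC=1: IRET -> resume IRQ1 at PC=0 (depth now 1)
Event 17 (EXEC): [IRQ1] PC=0: INC 1 -> ACC=3
Event 18 (EXEC): [IRQ1] PC=1: INC 1 -> ACC=4
Event 19 (EXEC): [IRQ1] PC=2: IRET -> resume MAIN at PC=0 (depth now 0)
Event 20 (INT 1): INT 1 arrives: push (MAIN, PC=0), enter IRQ1 at PC=0 (depth now 1)
Event 21 (EXEC): [IRQ1] PC=0: INC 1 -> ACC=5
Event 22 (EXEC): [IRQ1] PC=1: INC 1 -> ACC=6
Event 23 (EXEC): [IRQ1] PC=2: IRET -> resume MAIN at PC=0 (depth now 0)
Event 24 (EXEC): [MAIN] PC=0: NOP
Event 25 (EXEC): [MAIN] PC=1: INC 3 -> ACC=9
Event 26 (EXEC): [MAIN] PC=2: DEC 3 -> ACC=6
Event 27 (EXEC): [MAIN] PC=3: INC 3 -> ACC=9
Event 28 (EXEC): [MAIN] PC=4: DEC 4 -> ACC=5
Event 29 (EXEC): [MAIN] PC=5: HALT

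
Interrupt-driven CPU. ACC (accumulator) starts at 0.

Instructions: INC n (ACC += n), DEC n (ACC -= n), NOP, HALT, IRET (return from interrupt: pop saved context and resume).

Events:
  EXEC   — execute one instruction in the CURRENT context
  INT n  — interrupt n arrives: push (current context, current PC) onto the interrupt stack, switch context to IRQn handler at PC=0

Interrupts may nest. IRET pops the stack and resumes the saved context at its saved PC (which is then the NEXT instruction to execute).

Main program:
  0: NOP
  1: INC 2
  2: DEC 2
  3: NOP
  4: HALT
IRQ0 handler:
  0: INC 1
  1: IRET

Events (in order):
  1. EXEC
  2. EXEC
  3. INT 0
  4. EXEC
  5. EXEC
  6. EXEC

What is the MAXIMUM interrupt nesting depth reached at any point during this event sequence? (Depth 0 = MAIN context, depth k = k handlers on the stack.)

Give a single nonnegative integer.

Event 1 (EXEC): [MAIN] PC=0: NOP [depth=0]
Event 2 (EXEC): [MAIN] PC=1: INC 2 -> ACC=2 [depth=0]
Event 3 (INT 0): INT 0 arrives: push (MAIN, PC=2), enter IRQ0 at PC=0 (depth now 1) [depth=1]
Event 4 (EXEC): [IRQ0] PC=0: INC 1 -> ACC=3 [depth=1]
Event 5 (EXEC): [IRQ0] PC=1: IRET -> resume MAIN at PC=2 (depth now 0) [depth=0]
Event 6 (EXEC): [MAIN] PC=2: DEC 2 -> ACC=1 [depth=0]
Max depth observed: 1

Answer: 1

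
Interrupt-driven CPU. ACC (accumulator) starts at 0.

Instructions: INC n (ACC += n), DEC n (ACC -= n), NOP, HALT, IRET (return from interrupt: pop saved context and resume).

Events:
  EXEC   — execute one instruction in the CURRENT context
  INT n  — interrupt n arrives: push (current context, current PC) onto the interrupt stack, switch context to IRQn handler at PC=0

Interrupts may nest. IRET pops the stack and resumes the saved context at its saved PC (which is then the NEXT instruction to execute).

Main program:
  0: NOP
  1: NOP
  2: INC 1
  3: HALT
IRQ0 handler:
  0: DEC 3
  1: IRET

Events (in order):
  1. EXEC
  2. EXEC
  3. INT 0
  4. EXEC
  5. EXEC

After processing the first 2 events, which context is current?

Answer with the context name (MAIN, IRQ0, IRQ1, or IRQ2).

Answer: MAIN

Derivation:
Event 1 (EXEC): [MAIN] PC=0: NOP
Event 2 (EXEC): [MAIN] PC=1: NOP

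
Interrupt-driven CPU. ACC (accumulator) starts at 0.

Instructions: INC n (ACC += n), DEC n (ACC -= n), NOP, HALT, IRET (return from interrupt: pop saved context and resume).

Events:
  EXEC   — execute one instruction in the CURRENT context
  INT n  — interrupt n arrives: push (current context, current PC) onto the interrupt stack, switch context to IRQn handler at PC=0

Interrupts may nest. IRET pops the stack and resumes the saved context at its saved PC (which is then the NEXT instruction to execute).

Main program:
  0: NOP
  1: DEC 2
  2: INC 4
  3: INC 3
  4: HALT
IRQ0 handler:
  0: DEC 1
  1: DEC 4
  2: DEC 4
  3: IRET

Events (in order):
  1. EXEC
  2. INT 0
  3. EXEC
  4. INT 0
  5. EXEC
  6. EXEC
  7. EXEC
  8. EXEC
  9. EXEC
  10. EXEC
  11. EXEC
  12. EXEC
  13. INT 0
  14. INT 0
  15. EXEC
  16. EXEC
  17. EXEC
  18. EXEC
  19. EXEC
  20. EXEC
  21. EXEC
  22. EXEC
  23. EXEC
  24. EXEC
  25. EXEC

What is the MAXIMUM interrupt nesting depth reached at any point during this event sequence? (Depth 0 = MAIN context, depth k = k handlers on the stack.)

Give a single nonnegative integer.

Event 1 (EXEC): [MAIN] PC=0: NOP [depth=0]
Event 2 (INT 0): INT 0 arrives: push (MAIN, PC=1), enter IRQ0 at PC=0 (depth now 1) [depth=1]
Event 3 (EXEC): [IRQ0] PC=0: DEC 1 -> ACC=-1 [depth=1]
Event 4 (INT 0): INT 0 arrives: push (IRQ0, PC=1), enter IRQ0 at PC=0 (depth now 2) [depth=2]
Event 5 (EXEC): [IRQ0] PC=0: DEC 1 -> ACC=-2 [depth=2]
Event 6 (EXEC): [IRQ0] PC=1: DEC 4 -> ACC=-6 [depth=2]
Event 7 (EXEC): [IRQ0] PC=2: DEC 4 -> ACC=-10 [depth=2]
Event 8 (EXEC): [IRQ0] PC=3: IRET -> resume IRQ0 at PC=1 (depth now 1) [depth=1]
Event 9 (EXEC): [IRQ0] PC=1: DEC 4 -> ACC=-14 [depth=1]
Event 10 (EXEC): [IRQ0] PC=2: DEC 4 -> ACC=-18 [depth=1]
Event 11 (EXEC): [IRQ0] PC=3: IRET -> resume MAIN at PC=1 (depth now 0) [depth=0]
Event 12 (EXEC): [MAIN] PC=1: DEC 2 -> ACC=-20 [depth=0]
Event 13 (INT 0): INT 0 arrives: push (MAIN, PC=2), enter IRQ0 at PC=0 (depth now 1) [depth=1]
Event 14 (INT 0): INT 0 arrives: push (IRQ0, PC=0), enter IRQ0 at PC=0 (depth now 2) [depth=2]
Event 15 (EXEC): [IRQ0] PC=0: DEC 1 -> ACC=-21 [depth=2]
Event 16 (EXEC): [IRQ0] PC=1: DEC 4 -> ACC=-25 [depth=2]
Event 17 (EXEC): [IRQ0] PC=2: DEC 4 -> ACC=-29 [depth=2]
Event 18 (EXEC): [IRQ0] PC=3: IRET -> resume IRQ0 at PC=0 (depth now 1) [depth=1]
Event 19 (EXEC): [IRQ0] PC=0: DEC 1 -> ACC=-30 [depth=1]
Event 20 (EXEC): [IRQ0] PC=1: DEC 4 -> ACC=-34 [depth=1]
Event 21 (EXEC): [IRQ0] PC=2: DEC 4 -> ACC=-38 [depth=1]
Event 22 (EXEC): [IRQ0] PC=3: IRET -> resume MAIN at PC=2 (depth now 0) [depth=0]
Event 23 (EXEC): [MAIN] PC=2: INC 4 -> ACC=-34 [depth=0]
Event 24 (EXEC): [MAIN] PC=3: INC 3 -> ACC=-31 [depth=0]
Event 25 (EXEC): [MAIN] PC=4: HALT [depth=0]
Max depth observed: 2

Answer: 2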